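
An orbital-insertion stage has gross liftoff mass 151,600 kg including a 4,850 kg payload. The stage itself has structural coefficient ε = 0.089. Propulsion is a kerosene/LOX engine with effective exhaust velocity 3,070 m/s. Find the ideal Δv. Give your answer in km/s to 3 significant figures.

Stage wet mass = m₀ − payload = 151,600 − 4,850 = 146,750 kg.
Stage dry mass = ε × stage wet mass = 0.089 × 146,750 = 13,060.8 kg.
Burnout mass m_f = stage dry + payload = 13,060.8 + 4,850 = 17,910.8 kg.
Rocket equation: Δv = v_e · ln(151,600/17,910.8) = 3070.0 × ln(8.464) = 3070.0 × 2.1358 ≈ 6557 m/s.

Δv ≈ 6.56 km/s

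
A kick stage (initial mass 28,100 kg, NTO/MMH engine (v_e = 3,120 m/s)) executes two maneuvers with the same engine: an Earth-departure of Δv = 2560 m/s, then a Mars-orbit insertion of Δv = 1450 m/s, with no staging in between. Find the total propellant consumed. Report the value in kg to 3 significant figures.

total propellant consumed ≈ 20300 kg

After the first burn: m = 28100 × exp(−2560/3120.0) = 28100 × 0.44021 = 12,369.9 kg.
After the second burn: m = 12,369.9 × exp(−1450/3120.0) = 12,369.9 × 0.62830 = 7,772.01 kg.
Total propellant = m₀ − m_final = 28100 − 7,772.01 = 20,327.99 kg.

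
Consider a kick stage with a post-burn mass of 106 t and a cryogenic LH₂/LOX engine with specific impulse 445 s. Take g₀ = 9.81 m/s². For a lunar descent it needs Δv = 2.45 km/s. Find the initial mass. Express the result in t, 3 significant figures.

initial mass ≈ 186 t

v_e = Isp · g₀ = 445 × 9.81 = 4365.4 m/s.
From the ideal rocket equation, m₀/m_f = exp(Δv / v_e) = exp(2450 / 4365.4) = exp(0.5612) = 1.7528.
m₀ = m_f × 1.7528 = 106 × 1.7528 = 185.797 t.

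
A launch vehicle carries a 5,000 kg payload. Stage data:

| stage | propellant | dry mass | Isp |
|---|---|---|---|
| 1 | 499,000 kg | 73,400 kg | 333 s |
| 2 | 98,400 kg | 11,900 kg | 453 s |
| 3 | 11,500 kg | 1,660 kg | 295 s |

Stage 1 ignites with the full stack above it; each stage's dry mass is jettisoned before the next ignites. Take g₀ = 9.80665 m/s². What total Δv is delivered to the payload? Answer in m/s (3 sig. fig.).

Δv ≈ 13400 m/s

Ignition mass of stage 1 = 499,000+73,400 + 98,400+11,900 + 11,500+1,660 + 5,000 = 700,860 kg.
Stage 1: m₀ = 700,860 kg, m_f = 700,860 − 499,000 = 201,860 kg; Δv = 333×9.80665×ln(3.472) = 3265.6×1.2447 ≈ 4065 m/s.
Stage 2: m₀ = 128,460 kg, m_f = 128,460 − 98,400 = 30,060 kg; Δv = 453×9.80665×ln(4.273) = 4442.4×1.4524 ≈ 6452 m/s.
Stage 3: m₀ = 18,160 kg, m_f = 18,160 − 11,500 = 6,660 kg; Δv = 295×9.80665×ln(2.727) = 2893.0×1.0031 ≈ 2902 m/s.
Total Δv = 4065 + 6452 + 2902 = 13419 m/s.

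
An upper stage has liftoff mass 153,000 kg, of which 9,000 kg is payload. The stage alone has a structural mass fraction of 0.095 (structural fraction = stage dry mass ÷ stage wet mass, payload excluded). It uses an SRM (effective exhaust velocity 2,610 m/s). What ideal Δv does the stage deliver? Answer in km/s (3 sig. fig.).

Stage wet mass = m₀ − payload = 153,000 − 9,000 = 144,000 kg.
Stage dry mass = ε × stage wet mass = 0.095 × 144,000 = 13,680 kg.
Burnout mass m_f = stage dry + payload = 13,680 + 9,000 = 22,680 kg.
From the ideal rocket equation, Δv = v_e · ln(153,000/22,680) = 2610.0 × ln(6.746) = 2610.0 × 1.9090 ≈ 4982 m/s.

Δv ≈ 4.98 km/s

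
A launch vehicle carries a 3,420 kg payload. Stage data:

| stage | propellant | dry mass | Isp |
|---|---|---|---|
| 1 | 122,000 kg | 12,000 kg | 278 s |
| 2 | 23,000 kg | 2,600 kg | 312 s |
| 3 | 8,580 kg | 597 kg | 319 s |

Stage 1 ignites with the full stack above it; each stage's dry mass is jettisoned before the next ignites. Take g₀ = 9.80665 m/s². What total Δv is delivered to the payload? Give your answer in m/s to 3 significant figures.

Δv ≈ 9760 m/s

Ignition mass of stage 1 = 122,000+12,000 + 23,000+2,600 + 8,580+597 + 3,420 = 172,197 kg.
Stage 1: m₀ = 172,197 kg, m_f = 172,197 − 122,000 = 50,197 kg; Δv = 278×9.80665×ln(3.43) = 2726.2×1.2327 ≈ 3361 m/s.
Stage 2: m₀ = 38,197 kg, m_f = 38,197 − 23,000 = 15,197 kg; Δv = 312×9.80665×ln(2.513) = 3059.7×0.9217 ≈ 2820 m/s.
Stage 3: m₀ = 12,597 kg, m_f = 12,597 − 8,580 = 4,017 kg; Δv = 319×9.80665×ln(3.136) = 3128.3×1.1429 ≈ 3575 m/s.
Total Δv = 3361 + 2820 + 3575 = 9756 m/s.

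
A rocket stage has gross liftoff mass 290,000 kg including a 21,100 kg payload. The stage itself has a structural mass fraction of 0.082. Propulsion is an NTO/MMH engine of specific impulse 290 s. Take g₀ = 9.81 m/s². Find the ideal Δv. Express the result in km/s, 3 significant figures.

Stage wet mass = m₀ − payload = 290,000 − 21,100 = 268,900 kg.
Stage dry mass = ε × stage wet mass = 0.082 × 268,900 = 22,049.8 kg.
Burnout mass m_f = stage dry + payload = 22,049.8 + 21,100 = 43,149.8 kg.
v_e = Isp · g₀ = 290 × 9.81 = 2844.9 m/s.
Rocket equation: Δv = v_e · ln(290,000/43,149.8) = 2844.9 × ln(6.721) = 2844.9 × 1.9052 ≈ 5420 m/s.

Δv ≈ 5.42 km/s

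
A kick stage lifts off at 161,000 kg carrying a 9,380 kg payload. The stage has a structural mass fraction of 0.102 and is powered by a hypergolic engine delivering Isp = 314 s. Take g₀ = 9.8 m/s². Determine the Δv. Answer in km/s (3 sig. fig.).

Δv ≈ 5.75 km/s

Stage wet mass = m₀ − payload = 161,000 − 9,380 = 151,620 kg.
Stage dry mass = ε × stage wet mass = 0.102 × 151,620 = 15,465.2 kg.
Burnout mass m_f = stage dry + payload = 15,465.2 + 9,380 = 24,845.2 kg.
v_e = Isp · g₀ = 314 × 9.8 = 3077.2 m/s.
Δv = v_e · ln(161,000/24,845.2) = 3077.2 × ln(6.48) = 3077.2 × 1.8687 ≈ 5750 m/s.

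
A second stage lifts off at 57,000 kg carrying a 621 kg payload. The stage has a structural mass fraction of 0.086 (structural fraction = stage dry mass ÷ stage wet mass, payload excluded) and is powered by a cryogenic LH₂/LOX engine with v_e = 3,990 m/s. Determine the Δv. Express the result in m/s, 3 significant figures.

Δv ≈ 9350 m/s

Stage wet mass = m₀ − payload = 57,000 − 621 = 56,379 kg.
Stage dry mass = ε × stage wet mass = 0.086 × 56,379 = 4,848.59 kg.
Burnout mass m_f = stage dry + payload = 4,848.59 + 621 = 5,469.59 kg.
Δv = v_e · ln(57,000/5,469.59) = 3990.0 × ln(10.42) = 3990.0 × 2.3438 ≈ 9352 m/s.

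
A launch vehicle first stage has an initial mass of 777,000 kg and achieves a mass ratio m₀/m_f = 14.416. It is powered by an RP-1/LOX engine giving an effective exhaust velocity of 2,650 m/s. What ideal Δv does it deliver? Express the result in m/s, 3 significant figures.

Δv = v_e · ln(14.416) = 2650.0 × 2.6683 ≈ 7071.1 m/s.

Δv ≈ 7070 m/s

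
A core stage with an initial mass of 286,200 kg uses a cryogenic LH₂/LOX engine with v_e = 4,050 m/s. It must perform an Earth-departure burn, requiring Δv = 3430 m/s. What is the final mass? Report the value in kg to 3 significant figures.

final mass ≈ 123000 kg

From the ideal rocket equation, m₀/m_f = exp(Δv / v_e) = exp(3430 / 4050.0) = exp(0.8469) = 2.3324.
m_f = m₀ / 2.3324 = 286,200 / 2.3324 = 122,706 kg.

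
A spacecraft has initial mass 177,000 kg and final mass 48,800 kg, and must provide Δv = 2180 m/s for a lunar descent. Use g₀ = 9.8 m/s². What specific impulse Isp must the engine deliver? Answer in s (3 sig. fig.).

Isp ≈ 173 s

ln(m₀/m_f) = ln(177000/48800) = ln(3.627) = 1.2884.
From the ideal rocket equation, v_e = Δv / ln(m₀/m_f) = 2180 / 1.2884 = 1692.0 m/s.
Isp = v_e / g₀ = 1692.0 / 9.8 = 172.7 s.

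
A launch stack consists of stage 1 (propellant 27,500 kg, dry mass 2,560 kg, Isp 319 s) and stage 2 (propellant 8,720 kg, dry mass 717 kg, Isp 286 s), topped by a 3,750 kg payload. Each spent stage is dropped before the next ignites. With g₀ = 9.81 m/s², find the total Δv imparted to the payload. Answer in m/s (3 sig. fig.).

Δv ≈ 6200 m/s

Ignition mass of stage 1 = 27,500+2,560 + 8,720+717 + 3,750 = 43,247 kg.
Stage 1: m₀ = 43,247 kg, m_f = 43,247 − 27,500 = 15,747 kg; Δv = 319×9.81×ln(2.746) = 3129.4×1.0103 ≈ 3162 m/s.
Stage 2: m₀ = 13,187 kg, m_f = 13,187 − 8,720 = 4,467 kg; Δv = 286×9.81×ln(2.952) = 2805.7×1.0825 ≈ 3037 m/s.
Total Δv = 3162 + 3037 = 6199 m/s.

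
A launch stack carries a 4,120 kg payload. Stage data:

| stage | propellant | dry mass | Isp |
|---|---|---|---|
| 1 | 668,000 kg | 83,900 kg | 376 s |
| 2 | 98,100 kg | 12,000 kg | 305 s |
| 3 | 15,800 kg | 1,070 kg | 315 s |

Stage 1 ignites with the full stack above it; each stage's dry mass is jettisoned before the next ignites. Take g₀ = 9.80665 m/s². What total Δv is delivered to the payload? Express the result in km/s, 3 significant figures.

Ignition mass of stage 1 = 668,000+83,900 + 98,100+12,000 + 15,800+1,070 + 4,120 = 882,990 kg.
Stage 1: m₀ = 882,990 kg, m_f = 882,990 − 668,000 = 214,990 kg; Δv = 376×9.80665×ln(4.107) = 3687.3×1.4127 ≈ 5209 m/s.
Stage 2: m₀ = 131,090 kg, m_f = 131,090 − 98,100 = 32,990 kg; Δv = 305×9.80665×ln(3.974) = 2991.0×1.3797 ≈ 4127 m/s.
Stage 3: m₀ = 20,990 kg, m_f = 20,990 − 15,800 = 5,190 kg; Δv = 315×9.80665×ln(4.044) = 3089.1×1.3973 ≈ 4316 m/s.
Total Δv = 5209 + 4127 + 4316 = 13652 m/s.

Δv ≈ 13.7 km/s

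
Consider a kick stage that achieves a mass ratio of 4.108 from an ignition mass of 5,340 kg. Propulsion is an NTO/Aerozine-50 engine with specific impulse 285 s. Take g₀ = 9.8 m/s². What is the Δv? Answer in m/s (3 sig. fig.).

v_e = Isp · g₀ = 285 × 9.8 = 2793.0 m/s.
By the Tsiolkovsky rocket equation, Δv = v_e · ln(4.108) = 2793.0 × 1.4129 ≈ 3946.3 m/s.

Δv ≈ 3950 m/s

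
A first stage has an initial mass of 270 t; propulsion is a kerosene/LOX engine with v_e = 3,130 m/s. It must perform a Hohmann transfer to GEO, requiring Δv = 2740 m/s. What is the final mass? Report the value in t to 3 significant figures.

final mass ≈ 113 t

m₀/m_f = exp(Δv / v_e) = exp(2740 / 3130.0) = exp(0.8754) = 2.3998.
m_f = m₀ / 2.3998 = 270 / 2.3998 = 112.509 t.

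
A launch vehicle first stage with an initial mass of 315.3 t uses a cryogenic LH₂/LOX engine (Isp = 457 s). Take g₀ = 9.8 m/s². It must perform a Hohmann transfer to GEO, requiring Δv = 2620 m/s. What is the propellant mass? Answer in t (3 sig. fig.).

v_e = Isp · g₀ = 457 × 9.8 = 4478.6 m/s.
By the Tsiolkovsky rocket equation, m₀/m_f = exp(Δv / v_e) = exp(2620 / 4478.6) = exp(0.5850) = 1.7950.
m_f = 315.3 / 1.7950 = 175.655 t, so propellant = m₀ − m_f = 315.3 − 175.655 = 139.645 t.

propellant mass ≈ 140 t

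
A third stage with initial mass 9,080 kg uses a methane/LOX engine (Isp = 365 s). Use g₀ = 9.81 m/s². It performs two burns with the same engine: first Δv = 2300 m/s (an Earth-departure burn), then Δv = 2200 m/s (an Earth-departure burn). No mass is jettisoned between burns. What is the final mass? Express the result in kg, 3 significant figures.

v_e = Isp · g₀ = 365 × 9.81 = 3580.7 m/s.
After the first burn: m = 9080 × exp(−2300/3580.7) = 9080 × 0.52606 = 4,776.62 kg.
After the second burn: m = 4,776.62 × exp(−2200/3580.7) = 4,776.62 × 0.54096 = 2,583.96 kg.

final mass ≈ 2580 kg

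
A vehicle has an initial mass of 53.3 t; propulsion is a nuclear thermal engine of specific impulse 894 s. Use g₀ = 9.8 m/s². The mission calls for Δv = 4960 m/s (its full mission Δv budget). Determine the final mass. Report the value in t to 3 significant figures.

v_e = Isp · g₀ = 894 × 9.8 = 8761.2 m/s.
m₀/m_f = exp(Δv / v_e) = exp(4960 / 8761.2) = exp(0.5661) = 1.7614.
m_f = m₀ / 1.7614 = 53.3 / 1.7614 = 30.26 t.

final mass ≈ 30.3 t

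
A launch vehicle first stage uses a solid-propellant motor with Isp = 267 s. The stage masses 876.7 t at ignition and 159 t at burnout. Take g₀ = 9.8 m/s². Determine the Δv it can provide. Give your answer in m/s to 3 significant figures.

Δv ≈ 4470 m/s

v_e = Isp · g₀ = 267 × 9.8 = 2616.6 m/s.
Δv = v_e · ln(m₀/m_f) = 2616.6 × ln(5.514) = 2616.6 × 1.7073 ≈ 4467.2 m/s.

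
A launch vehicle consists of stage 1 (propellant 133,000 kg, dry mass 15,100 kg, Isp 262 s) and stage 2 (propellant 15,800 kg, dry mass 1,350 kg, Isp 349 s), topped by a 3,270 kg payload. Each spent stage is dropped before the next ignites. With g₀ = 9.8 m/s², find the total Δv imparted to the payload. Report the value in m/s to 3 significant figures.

Ignition mass of stage 1 = 133,000+15,100 + 15,800+1,350 + 3,270 = 168,520 kg.
Stage 1: m₀ = 168,520 kg, m_f = 168,520 − 133,000 = 35,520 kg; Δv = 262×9.8×ln(4.744) = 2567.6×1.5570 ≈ 3998 m/s.
Stage 2: m₀ = 20,420 kg, m_f = 20,420 − 15,800 = 4,620 kg; Δv = 349×9.8×ln(4.42) = 3420.2×1.4861 ≈ 5083 m/s.
Total Δv = 3998 + 5083 = 9081 m/s.

Δv ≈ 9080 m/s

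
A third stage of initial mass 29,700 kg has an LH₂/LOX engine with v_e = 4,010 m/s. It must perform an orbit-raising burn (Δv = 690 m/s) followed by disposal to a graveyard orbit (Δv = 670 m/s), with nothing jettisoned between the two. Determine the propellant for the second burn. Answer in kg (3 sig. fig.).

After the first burn: m = 29700 × exp(−690/4010.0) = 29700 × 0.84192 = 25,005 kg.
After the second burn: m = 25,005 × exp(−670/4010.0) = 25,005 × 0.84613 = 21,157.5 kg.
Second-burn propellant = 25,005 − 21,157.5 = 3,847.5 kg.

propellant for the second burn ≈ 3850 kg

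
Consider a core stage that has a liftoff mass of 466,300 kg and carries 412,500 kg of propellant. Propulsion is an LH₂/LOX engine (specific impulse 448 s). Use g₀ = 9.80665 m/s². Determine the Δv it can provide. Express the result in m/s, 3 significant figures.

v_e = Isp · g₀ = 448 × 9.80665 = 4393.4 m/s.
m_f = m₀ − m_prop = 466,300 − 412,500 = 53,800 kg.
Δv = v_e · ln(m₀/m_f) = 4393.4 × ln(8.667) = 4393.4 × 2.1596 ≈ 9487.7 m/s.

Δv ≈ 9490 m/s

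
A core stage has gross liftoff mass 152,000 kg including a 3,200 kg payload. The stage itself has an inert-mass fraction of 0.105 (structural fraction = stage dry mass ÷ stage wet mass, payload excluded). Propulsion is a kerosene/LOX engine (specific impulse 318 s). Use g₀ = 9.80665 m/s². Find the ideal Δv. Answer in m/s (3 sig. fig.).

Δv ≈ 6510 m/s

Stage wet mass = m₀ − payload = 152,000 − 3,200 = 148,800 kg.
Stage dry mass = ε × stage wet mass = 0.105 × 148,800 = 15,624 kg.
Burnout mass m_f = stage dry + payload = 15,624 + 3,200 = 18,824 kg.
v_e = Isp · g₀ = 318 × 9.80665 = 3118.5 m/s.
Δv = v_e · ln(152,000/18,824) = 3118.5 × ln(8.075) = 3118.5 × 2.0887 ≈ 6514 m/s.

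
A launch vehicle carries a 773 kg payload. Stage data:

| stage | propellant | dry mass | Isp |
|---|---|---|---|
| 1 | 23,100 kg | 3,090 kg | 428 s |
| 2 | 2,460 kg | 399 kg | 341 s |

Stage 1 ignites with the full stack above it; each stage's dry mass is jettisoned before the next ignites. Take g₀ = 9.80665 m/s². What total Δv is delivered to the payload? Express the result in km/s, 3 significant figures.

Ignition mass of stage 1 = 23,100+3,090 + 2,460+399 + 773 = 29,822 kg.
Stage 1: m₀ = 29,822 kg, m_f = 29,822 − 23,100 = 6,722 kg; Δv = 428×9.80665×ln(4.436) = 4197.2×1.4899 ≈ 6253 m/s.
Stage 2: m₀ = 3,632 kg, m_f = 3,632 − 2,460 = 1,172 kg; Δv = 341×9.80665×ln(3.099) = 3344.1×1.1311 ≈ 3782 m/s.
Total Δv = 6253 + 3782 = 10035 m/s.

Δv ≈ 10.0 km/s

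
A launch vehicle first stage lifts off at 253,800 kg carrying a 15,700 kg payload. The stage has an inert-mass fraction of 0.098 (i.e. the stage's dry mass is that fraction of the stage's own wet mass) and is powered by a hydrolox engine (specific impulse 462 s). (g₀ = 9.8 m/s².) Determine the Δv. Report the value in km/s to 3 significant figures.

Stage wet mass = m₀ − payload = 253,800 − 15,700 = 238,100 kg.
Stage dry mass = ε × stage wet mass = 0.098 × 238,100 = 23,333.8 kg.
Burnout mass m_f = stage dry + payload = 23,333.8 + 15,700 = 39,033.8 kg.
v_e = Isp · g₀ = 462 × 9.8 = 4527.6 m/s.
Δv = v_e · ln(253,800/39,033.8) = 4527.6 × ln(6.502) = 4527.6 × 1.8721 ≈ 8476 m/s.

Δv ≈ 8.48 km/s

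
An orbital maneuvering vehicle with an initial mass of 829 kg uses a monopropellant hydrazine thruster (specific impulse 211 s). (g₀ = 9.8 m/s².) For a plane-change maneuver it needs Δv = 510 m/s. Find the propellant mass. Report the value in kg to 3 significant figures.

propellant mass ≈ 181 kg

v_e = Isp · g₀ = 211 × 9.8 = 2067.8 m/s.
By the Tsiolkovsky rocket equation, m₀/m_f = exp(Δv / v_e) = exp(510 / 2067.8) = exp(0.2466) = 1.2797.
m_f = 829 / 1.2797 = 647.808 kg, so propellant = m₀ − m_f = 829 − 647.808 = 181.192 kg.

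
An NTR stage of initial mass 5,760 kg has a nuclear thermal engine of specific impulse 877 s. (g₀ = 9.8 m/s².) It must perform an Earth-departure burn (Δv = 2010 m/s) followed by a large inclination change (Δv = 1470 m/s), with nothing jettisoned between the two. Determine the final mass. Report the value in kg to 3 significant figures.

final mass ≈ 3840 kg

v_e = Isp · g₀ = 877 × 9.8 = 8594.6 m/s.
After the first burn: m = 5760 × exp(−2010/8594.6) = 5760 × 0.79147 = 4,558.87 kg.
After the second burn: m = 4,558.87 × exp(−1470/8594.6) = 4,558.87 × 0.84279 = 3,842.17 kg.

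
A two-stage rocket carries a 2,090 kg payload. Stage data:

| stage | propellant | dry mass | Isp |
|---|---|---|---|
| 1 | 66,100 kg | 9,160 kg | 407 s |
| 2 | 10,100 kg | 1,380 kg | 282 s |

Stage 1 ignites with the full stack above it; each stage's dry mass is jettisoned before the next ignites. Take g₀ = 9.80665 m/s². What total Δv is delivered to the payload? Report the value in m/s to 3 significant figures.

Δv ≈ 9210 m/s

Ignition mass of stage 1 = 66,100+9,160 + 10,100+1,380 + 2,090 = 88,830 kg.
Stage 1: m₀ = 88,830 kg, m_f = 88,830 − 66,100 = 22,730 kg; Δv = 407×9.80665×ln(3.908) = 3991.3×1.3630 ≈ 5440 m/s.
Stage 2: m₀ = 13,570 kg, m_f = 13,570 − 10,100 = 3,470 kg; Δv = 282×9.80665×ln(3.911) = 2765.5×1.3637 ≈ 3771 m/s.
Total Δv = 5440 + 3771 = 9211 m/s.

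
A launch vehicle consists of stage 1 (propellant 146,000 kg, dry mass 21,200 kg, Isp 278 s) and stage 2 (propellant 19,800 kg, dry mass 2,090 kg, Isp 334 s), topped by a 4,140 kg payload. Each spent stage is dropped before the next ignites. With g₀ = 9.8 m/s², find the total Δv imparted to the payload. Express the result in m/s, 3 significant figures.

Δv ≈ 8520 m/s

Ignition mass of stage 1 = 146,000+21,200 + 19,800+2,090 + 4,140 = 193,230 kg.
Stage 1: m₀ = 193,230 kg, m_f = 193,230 − 146,000 = 47,230 kg; Δv = 278×9.8×ln(4.091) = 2724.4×1.4089 ≈ 3838 m/s.
Stage 2: m₀ = 26,030 kg, m_f = 26,030 − 19,800 = 6,230 kg; Δv = 334×9.8×ln(4.178) = 3273.2×1.4299 ≈ 4680 m/s.
Total Δv = 3838 + 4680 = 8518 m/s.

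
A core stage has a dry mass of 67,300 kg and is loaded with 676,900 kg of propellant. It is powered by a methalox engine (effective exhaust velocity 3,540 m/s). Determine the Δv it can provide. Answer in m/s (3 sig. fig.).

Δv ≈ 8510 m/s

m₀ = m_dry + m_prop = 67,300 + 676,900 = 744,200 kg.
By the Tsiolkovsky rocket equation, Δv = v_e · ln(m₀/m_f) = 3540.0 × ln(11.06) = 3540.0 × 2.4031 ≈ 8507.1 m/s.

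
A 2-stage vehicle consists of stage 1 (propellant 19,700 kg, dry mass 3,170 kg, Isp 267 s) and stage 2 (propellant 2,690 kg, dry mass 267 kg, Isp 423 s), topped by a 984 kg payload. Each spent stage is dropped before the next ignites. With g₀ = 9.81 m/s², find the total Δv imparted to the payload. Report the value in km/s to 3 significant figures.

Ignition mass of stage 1 = 19,700+3,170 + 2,690+267 + 984 = 26,811 kg.
Stage 1: m₀ = 26,811 kg, m_f = 26,811 − 19,700 = 7,111 kg; Δv = 267×9.81×ln(3.77) = 2619.3×1.3272 ≈ 3476 m/s.
Stage 2: m₀ = 3,941 kg, m_f = 3,941 − 2,690 = 1,251 kg; Δv = 423×9.81×ln(3.15) = 4149.6×1.1475 ≈ 4762 m/s.
Total Δv = 3476 + 4762 = 8238 m/s.

Δv ≈ 8.24 km/s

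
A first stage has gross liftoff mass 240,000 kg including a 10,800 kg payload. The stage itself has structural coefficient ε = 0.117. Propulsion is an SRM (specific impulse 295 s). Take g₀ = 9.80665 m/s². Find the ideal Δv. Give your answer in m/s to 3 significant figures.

Δv ≈ 5360 m/s

Stage wet mass = m₀ − payload = 240,000 − 10,800 = 229,200 kg.
Stage dry mass = ε × stage wet mass = 0.117 × 229,200 = 26,816.4 kg.
Burnout mass m_f = stage dry + payload = 26,816.4 + 10,800 = 37,616.4 kg.
v_e = Isp · g₀ = 295 × 9.80665 = 2893.0 m/s.
Using Δv = v_e ln(m₀/m_f): Δv = v_e · ln(240,000/37,616.4) = 2893.0 × ln(6.38) = 2893.0 × 1.8532 ≈ 5361 m/s.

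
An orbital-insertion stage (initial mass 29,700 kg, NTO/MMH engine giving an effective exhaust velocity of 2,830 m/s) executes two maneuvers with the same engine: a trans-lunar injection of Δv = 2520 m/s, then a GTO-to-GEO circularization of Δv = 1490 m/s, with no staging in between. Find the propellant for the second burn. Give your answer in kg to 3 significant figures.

propellant for the second burn ≈ 4990 kg

After the first burn: m = 29700 × exp(−2520/2830.0) = 29700 × 0.41047 = 12,191 kg.
After the second burn: m = 12,191 × exp(−1490/2830.0) = 12,191 × 0.59067 = 7,200.86 kg.
Second-burn propellant = 12,191 − 7,200.86 = 4,990.14 kg.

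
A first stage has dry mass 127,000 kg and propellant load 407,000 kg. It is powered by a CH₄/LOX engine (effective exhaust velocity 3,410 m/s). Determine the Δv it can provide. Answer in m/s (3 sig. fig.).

Δv ≈ 4900 m/s

m₀ = m_dry + m_prop = 127,000 + 407,000 = 534,000 kg.
Δv = v_e · ln(m₀/m_f) = 3410.0 × ln(4.205) = 3410.0 × 1.4362 ≈ 4897.5 m/s.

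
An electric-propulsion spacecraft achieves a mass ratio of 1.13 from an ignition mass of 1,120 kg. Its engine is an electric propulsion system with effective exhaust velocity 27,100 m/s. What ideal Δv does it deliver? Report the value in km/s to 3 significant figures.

Δv ≈ 3.31 km/s

Using Δv = v_e ln(m₀/m_f): Δv = v_e · ln(1.13) = 27100.0 × 0.1222 ≈ 3312.1 m/s.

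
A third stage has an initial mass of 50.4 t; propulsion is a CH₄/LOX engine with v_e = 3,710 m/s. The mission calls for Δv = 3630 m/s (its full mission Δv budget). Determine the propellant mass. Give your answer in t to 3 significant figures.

m₀/m_f = exp(Δv / v_e) = exp(3630 / 3710.0) = exp(0.9784) = 2.6603.
m_f = 50.4 / 2.6603 = 18.9452 t, so propellant = m₀ − m_f = 50.4 − 18.9452 = 31.4548 t.

propellant mass ≈ 31.5 t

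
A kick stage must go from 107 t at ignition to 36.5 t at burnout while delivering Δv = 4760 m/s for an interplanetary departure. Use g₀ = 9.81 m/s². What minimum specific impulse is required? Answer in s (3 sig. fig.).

ln(m₀/m_f) = ln(107000/36500) = ln(2.932) = 1.0755.
Using Δv = v_e ln(m₀/m_f): v_e = Δv / ln(m₀/m_f) = 4760 / 1.0755 = 4425.8 m/s.
Isp = v_e / g₀ = 4425.8 / 9.81 = 451.1 s.

Isp ≈ 451 s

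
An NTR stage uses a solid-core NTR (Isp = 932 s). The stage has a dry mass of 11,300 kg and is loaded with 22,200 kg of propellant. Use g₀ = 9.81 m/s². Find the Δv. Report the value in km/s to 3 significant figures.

Δv ≈ 9.94 km/s

v_e = Isp · g₀ = 932 × 9.81 = 9142.9 m/s.
m₀ = m_dry + m_prop = 11,300 + 22,200 = 33,500 kg.
By the Tsiolkovsky rocket equation, Δv = v_e · ln(m₀/m_f) = 9142.9 × ln(2.965) = 9142.9 × 1.0867 ≈ 9936.0 m/s.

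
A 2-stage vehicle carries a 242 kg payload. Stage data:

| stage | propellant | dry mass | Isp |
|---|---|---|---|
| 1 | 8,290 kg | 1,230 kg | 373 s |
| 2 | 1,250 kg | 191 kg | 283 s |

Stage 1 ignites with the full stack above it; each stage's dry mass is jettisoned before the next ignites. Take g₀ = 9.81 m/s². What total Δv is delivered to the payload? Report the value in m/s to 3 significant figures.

Δv ≈ 8700 m/s

Ignition mass of stage 1 = 8,290+1,230 + 1,250+191 + 242 = 11,203 kg.
Stage 1: m₀ = 11,203 kg, m_f = 11,203 − 8,290 = 2,913 kg; Δv = 373×9.81×ln(3.846) = 3659.1×1.3470 ≈ 4929 m/s.
Stage 2: m₀ = 1,683 kg, m_f = 1,683 − 1,250 = 433 kg; Δv = 283×9.81×ln(3.887) = 2776.2×1.3576 ≈ 3769 m/s.
Total Δv = 4929 + 3769 = 8698 m/s.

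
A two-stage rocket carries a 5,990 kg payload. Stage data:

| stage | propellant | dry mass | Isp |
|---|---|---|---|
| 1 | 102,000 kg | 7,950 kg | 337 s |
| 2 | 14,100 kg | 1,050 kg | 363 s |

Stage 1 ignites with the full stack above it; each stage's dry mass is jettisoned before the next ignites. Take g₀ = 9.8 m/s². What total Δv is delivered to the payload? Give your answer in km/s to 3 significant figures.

Ignition mass of stage 1 = 102,000+7,950 + 14,100+1,050 + 5,990 = 131,090 kg.
Stage 1: m₀ = 131,090 kg, m_f = 131,090 − 102,000 = 29,090 kg; Δv = 337×9.8×ln(4.506) = 3302.6×1.5055 ≈ 4972 m/s.
Stage 2: m₀ = 21,140 kg, m_f = 21,140 − 14,100 = 7,040 kg; Δv = 363×9.8×ln(3.003) = 3557.4×1.0996 ≈ 3912 m/s.
Total Δv = 4972 + 3912 = 8884 m/s.

Δv ≈ 8.88 km/s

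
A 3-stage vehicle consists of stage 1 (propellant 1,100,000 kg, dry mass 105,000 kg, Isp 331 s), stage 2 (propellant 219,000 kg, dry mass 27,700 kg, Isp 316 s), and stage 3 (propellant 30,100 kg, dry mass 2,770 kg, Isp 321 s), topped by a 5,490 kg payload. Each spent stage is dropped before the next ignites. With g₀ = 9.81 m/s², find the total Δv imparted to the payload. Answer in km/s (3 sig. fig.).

Δv ≈ 13.7 km/s

Ignition mass of stage 1 = 1,100,000+105,000 + 219,000+27,700 + 30,100+2,770 + 5,490 = 1,490,060 kg.
Stage 1: m₀ = 1,490,060 kg, m_f = 1,490,060 − 1,100,000 = 390,060 kg; Δv = 331×9.81×ln(3.82) = 3247.1×1.3403 ≈ 4352 m/s.
Stage 2: m₀ = 285,060 kg, m_f = 285,060 − 219,000 = 66,060 kg; Δv = 316×9.81×ln(4.315) = 3100.0×1.4621 ≈ 4533 m/s.
Stage 3: m₀ = 38,360 kg, m_f = 38,360 − 30,100 = 8,260 kg; Δv = 321×9.81×ln(4.644) = 3149.0×1.5356 ≈ 4836 m/s.
Total Δv = 4352 + 4533 + 4836 = 13721 m/s.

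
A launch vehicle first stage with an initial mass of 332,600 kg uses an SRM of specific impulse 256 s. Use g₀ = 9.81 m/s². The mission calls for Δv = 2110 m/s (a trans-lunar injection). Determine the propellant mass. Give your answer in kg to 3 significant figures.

propellant mass ≈ 189000 kg

v_e = Isp · g₀ = 256 × 9.81 = 2511.4 m/s.
m₀/m_f = exp(Δv / v_e) = exp(2110 / 2511.4) = exp(0.8402) = 2.3168.
m_f = 332,600 / 2.3168 = 143,560 kg, so propellant = m₀ − m_f = 332,600 − 143,560 = 189,040 kg.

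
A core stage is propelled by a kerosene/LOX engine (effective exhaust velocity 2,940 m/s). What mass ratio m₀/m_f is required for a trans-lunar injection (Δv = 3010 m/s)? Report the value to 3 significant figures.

mass ratio ≈ 2.78

By the Tsiolkovsky rocket equation, m₀/m_f = exp(Δv / v_e) = exp(3010 / 2940.0) = exp(1.0238) = 2.7838.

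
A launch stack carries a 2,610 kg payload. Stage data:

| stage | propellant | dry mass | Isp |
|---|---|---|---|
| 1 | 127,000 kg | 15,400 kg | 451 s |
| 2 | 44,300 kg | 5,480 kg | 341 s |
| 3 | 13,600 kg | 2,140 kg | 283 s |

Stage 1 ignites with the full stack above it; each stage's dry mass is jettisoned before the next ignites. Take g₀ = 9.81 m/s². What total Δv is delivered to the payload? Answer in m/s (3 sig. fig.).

Ignition mass of stage 1 = 127,000+15,400 + 44,300+5,480 + 13,600+2,140 + 2,610 = 210,530 kg.
Stage 1: m₀ = 210,530 kg, m_f = 210,530 − 127,000 = 83,530 kg; Δv = 451×9.81×ln(2.52) = 4424.3×0.9244 ≈ 4090 m/s.
Stage 2: m₀ = 68,130 kg, m_f = 68,130 − 44,300 = 23,830 kg; Δv = 341×9.81×ln(2.859) = 3345.2×1.0505 ≈ 3514 m/s.
Stage 3: m₀ = 18,350 kg, m_f = 18,350 − 13,600 = 4,750 kg; Δv = 283×9.81×ln(3.863) = 2776.2×1.3515 ≈ 3752 m/s.
Total Δv = 4090 + 3514 + 3752 = 11356 m/s.

Δv ≈ 11400 m/s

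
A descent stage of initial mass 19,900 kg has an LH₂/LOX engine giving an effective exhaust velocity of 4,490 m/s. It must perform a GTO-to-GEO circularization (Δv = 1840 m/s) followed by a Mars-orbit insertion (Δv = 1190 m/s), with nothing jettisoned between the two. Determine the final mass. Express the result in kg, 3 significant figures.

After the first burn: m = 19900 × exp(−1840/4490.0) = 19900 × 0.66378 = 13,209.2 kg.
After the second burn: m = 13,209.2 × exp(−1190/4490.0) = 13,209.2 × 0.76718 = 10,133.8 kg.

final mass ≈ 10100 kg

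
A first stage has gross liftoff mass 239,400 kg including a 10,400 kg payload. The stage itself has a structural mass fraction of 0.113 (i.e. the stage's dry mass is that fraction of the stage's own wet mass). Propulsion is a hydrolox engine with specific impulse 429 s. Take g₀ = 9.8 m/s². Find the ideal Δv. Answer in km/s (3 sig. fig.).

Δv ≈ 7.93 km/s

Stage wet mass = m₀ − payload = 239,400 − 10,400 = 229,000 kg.
Stage dry mass = ε × stage wet mass = 0.113 × 229,000 = 25,877 kg.
Burnout mass m_f = stage dry + payload = 25,877 + 10,400 = 36,277 kg.
v_e = Isp · g₀ = 429 × 9.8 = 4204.2 m/s.
Δv = v_e · ln(239,400/36,277) = 4204.2 × ln(6.599) = 4204.2 × 1.8870 ≈ 7933 m/s.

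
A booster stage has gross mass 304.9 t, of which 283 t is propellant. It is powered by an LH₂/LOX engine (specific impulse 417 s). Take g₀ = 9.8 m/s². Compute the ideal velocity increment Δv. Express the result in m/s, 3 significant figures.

v_e = Isp · g₀ = 417 × 9.8 = 4086.6 m/s.
m_f = m₀ − m_prop = 304.9 − 283 = 21.9 t.
By the Tsiolkovsky rocket equation, Δv = v_e · ln(m₀/m_f) = 4086.6 × ln(13.92) = 4086.6 × 2.6335 ≈ 10762.0 m/s.

Δv ≈ 10800 m/s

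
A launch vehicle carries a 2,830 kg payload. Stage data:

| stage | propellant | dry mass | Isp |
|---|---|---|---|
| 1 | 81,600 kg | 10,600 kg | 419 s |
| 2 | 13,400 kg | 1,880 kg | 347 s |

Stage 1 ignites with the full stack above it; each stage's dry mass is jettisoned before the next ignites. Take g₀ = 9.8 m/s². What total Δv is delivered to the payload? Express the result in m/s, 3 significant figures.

Ignition mass of stage 1 = 81,600+10,600 + 13,400+1,880 + 2,830 = 110,310 kg.
Stage 1: m₀ = 110,310 kg, m_f = 110,310 − 81,600 = 28,710 kg; Δv = 419×9.8×ln(3.842) = 4106.2×1.3460 ≈ 5527 m/s.
Stage 2: m₀ = 18,110 kg, m_f = 18,110 − 13,400 = 4,710 kg; Δv = 347×9.8×ln(3.845) = 3400.6×1.3468 ≈ 4580 m/s.
Total Δv = 5527 + 4580 = 10107 m/s.

Δv ≈ 10100 m/s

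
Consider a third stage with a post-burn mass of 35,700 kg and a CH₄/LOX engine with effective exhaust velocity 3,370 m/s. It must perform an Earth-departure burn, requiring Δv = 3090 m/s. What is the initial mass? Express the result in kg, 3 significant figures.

initial mass ≈ 89300 kg

Using Δv = v_e ln(m₀/m_f): m₀/m_f = exp(Δv / v_e) = exp(3090 / 3370.0) = exp(0.9169) = 2.5016.
m₀ = m_f × 2.5016 = 35,700 × 2.5016 = 89,307.1 kg.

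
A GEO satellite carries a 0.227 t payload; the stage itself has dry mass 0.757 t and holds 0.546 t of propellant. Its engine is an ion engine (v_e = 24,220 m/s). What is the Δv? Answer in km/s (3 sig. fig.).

Δv ≈ 10.7 km/s

m₀ = payload + dry + propellant = 0.227 + 0.757 + 0.546 = 1.53 t.
m_f = payload + dry = 0.227 + 0.757 = 0.984 t.
Rocket equation: Δv = v_e · ln(m₀/m_f) = 24220.0 × ln(1.555) = 24220.0 × 0.4414 ≈ 10690.6 m/s.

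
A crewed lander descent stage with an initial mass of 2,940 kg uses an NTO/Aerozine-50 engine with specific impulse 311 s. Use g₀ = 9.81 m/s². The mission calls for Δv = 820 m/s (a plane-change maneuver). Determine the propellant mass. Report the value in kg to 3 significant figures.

propellant mass ≈ 693 kg

v_e = Isp · g₀ = 311 × 9.81 = 3050.9 m/s.
Using Δv = v_e ln(m₀/m_f): m₀/m_f = exp(Δv / v_e) = exp(820 / 3050.9) = exp(0.2688) = 1.3084.
m_f = 2,940 / 1.3084 = 2,247.02 kg, so propellant = m₀ − m_f = 2,940 − 2,247.02 = 692.98 kg.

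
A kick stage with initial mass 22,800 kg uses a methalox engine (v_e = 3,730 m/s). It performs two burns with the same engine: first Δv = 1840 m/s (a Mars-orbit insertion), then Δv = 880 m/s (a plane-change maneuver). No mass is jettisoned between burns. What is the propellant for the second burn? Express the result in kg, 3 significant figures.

propellant for the second burn ≈ 2930 kg

After the first burn: m = 22800 × exp(−1840/3730.0) = 22800 × 0.61061 = 13,921.9 kg.
After the second burn: m = 13,921.9 × exp(−880/3730.0) = 13,921.9 × 0.78984 = 10,996.1 kg.
Second-burn propellant = 13,921.9 − 10,996.1 = 2,925.8 kg.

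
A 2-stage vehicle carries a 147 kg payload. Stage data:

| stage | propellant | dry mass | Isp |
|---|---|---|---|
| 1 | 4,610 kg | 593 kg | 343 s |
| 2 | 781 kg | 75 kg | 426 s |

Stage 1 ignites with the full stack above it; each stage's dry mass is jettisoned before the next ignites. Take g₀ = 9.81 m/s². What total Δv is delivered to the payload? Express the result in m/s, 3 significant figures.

Δv ≈ 10900 m/s

Ignition mass of stage 1 = 4,610+593 + 781+75 + 147 = 6,206 kg.
Stage 1: m₀ = 6,206 kg, m_f = 6,206 − 4,610 = 1,596 kg; Δv = 343×9.81×ln(3.888) = 3364.8×1.3580 ≈ 4569 m/s.
Stage 2: m₀ = 1,003 kg, m_f = 1,003 − 781 = 222 kg; Δv = 426×9.81×ln(4.518) = 4179.1×1.5081 ≈ 6302 m/s.
Total Δv = 4569 + 6302 = 10871 m/s.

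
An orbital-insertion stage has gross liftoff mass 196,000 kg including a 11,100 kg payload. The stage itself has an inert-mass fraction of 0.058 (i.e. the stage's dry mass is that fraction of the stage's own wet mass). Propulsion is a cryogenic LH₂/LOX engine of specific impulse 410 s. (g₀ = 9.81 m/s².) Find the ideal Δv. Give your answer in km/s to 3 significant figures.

Stage wet mass = m₀ − payload = 196,000 − 11,100 = 184,900 kg.
Stage dry mass = ε × stage wet mass = 0.058 × 184,900 = 10,724.2 kg.
Burnout mass m_f = stage dry + payload = 10,724.2 + 11,100 = 21,824.2 kg.
v_e = Isp · g₀ = 410 × 9.81 = 4022.1 m/s.
Δv = v_e · ln(196,000/21,824.2) = 4022.1 × ln(8.981) = 4022.1 × 2.1951 ≈ 8829 m/s.

Δv ≈ 8.83 km/s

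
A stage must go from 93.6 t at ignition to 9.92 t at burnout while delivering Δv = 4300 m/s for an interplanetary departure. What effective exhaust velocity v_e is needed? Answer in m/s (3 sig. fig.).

v_e ≈ 1920 m/s

ln(m₀/m_f) = ln(93600/9920) = ln(9.435) = 2.2445.
v_e = Δv / ln(m₀/m_f) = 4300 / 2.2445 = 1915.8 m/s.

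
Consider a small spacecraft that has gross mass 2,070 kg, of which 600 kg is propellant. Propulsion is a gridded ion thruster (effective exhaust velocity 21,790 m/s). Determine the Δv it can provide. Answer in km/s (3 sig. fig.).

m_f = m₀ − m_prop = 2,070 − 600 = 1,470 kg.
Using Δv = v_e ln(m₀/m_f): Δv = v_e · ln(m₀/m_f) = 21790.0 × ln(1.408) = 21790.0 × 0.3423 ≈ 7458.4 m/s.

Δv ≈ 7.46 km/s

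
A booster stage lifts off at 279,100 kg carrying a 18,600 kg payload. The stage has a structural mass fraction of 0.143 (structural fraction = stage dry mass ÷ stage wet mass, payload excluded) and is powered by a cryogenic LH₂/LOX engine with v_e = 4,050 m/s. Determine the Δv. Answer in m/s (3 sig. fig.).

Δv ≈ 6520 m/s

Stage wet mass = m₀ − payload = 279,100 − 18,600 = 260,500 kg.
Stage dry mass = ε × stage wet mass = 0.143 × 260,500 = 37,251.5 kg.
Burnout mass m_f = stage dry + payload = 37,251.5 + 18,600 = 55,851.5 kg.
By the Tsiolkovsky rocket equation, Δv = v_e · ln(279,100/55,851.5) = 4050.0 × ln(4.997) = 4050.0 × 1.6089 ≈ 6516 m/s.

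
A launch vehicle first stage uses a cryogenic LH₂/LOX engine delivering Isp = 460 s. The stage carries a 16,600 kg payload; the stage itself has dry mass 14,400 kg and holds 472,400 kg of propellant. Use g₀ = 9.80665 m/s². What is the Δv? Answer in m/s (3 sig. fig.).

Δv ≈ 12600 m/s

v_e = Isp · g₀ = 460 × 9.80665 = 4511.1 m/s.
m₀ = payload + dry + propellant = 16,600 + 14,400 + 472,400 = 503,400 kg.
m_f = payload + dry = 16,600 + 14,400 = 31,000 kg.
By the Tsiolkovsky rocket equation, Δv = v_e · ln(m₀/m_f) = 4511.1 × ln(16.24) = 4511.1 × 2.7874 ≈ 12574.1 m/s.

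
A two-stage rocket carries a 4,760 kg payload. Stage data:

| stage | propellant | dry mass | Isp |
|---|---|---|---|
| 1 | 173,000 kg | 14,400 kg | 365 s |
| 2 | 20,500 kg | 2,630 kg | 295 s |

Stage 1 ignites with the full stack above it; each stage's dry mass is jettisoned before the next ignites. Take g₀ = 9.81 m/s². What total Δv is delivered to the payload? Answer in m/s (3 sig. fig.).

Ignition mass of stage 1 = 173,000+14,400 + 20,500+2,630 + 4,760 = 215,290 kg.
Stage 1: m₀ = 215,290 kg, m_f = 215,290 − 173,000 = 42,290 kg; Δv = 365×9.81×ln(5.091) = 3580.7×1.6274 ≈ 5827 m/s.
Stage 2: m₀ = 27,890 kg, m_f = 27,890 − 20,500 = 7,390 kg; Δv = 295×9.81×ln(3.774) = 2894.0×1.3281 ≈ 3844 m/s.
Total Δv = 5827 + 3844 = 9671 m/s.

Δv ≈ 9670 m/s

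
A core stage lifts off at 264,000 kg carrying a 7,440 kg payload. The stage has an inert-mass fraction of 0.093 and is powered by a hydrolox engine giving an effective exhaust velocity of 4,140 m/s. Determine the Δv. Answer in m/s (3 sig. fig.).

Δv ≈ 8830 m/s

Stage wet mass = m₀ − payload = 264,000 − 7,440 = 256,560 kg.
Stage dry mass = ε × stage wet mass = 0.093 × 256,560 = 23,860.1 kg.
Burnout mass m_f = stage dry + payload = 23,860.1 + 7,440 = 31,300.1 kg.
Δv = v_e · ln(264,000/31,300.1) = 4140.0 × ln(8.434) = 4140.0 × 2.1323 ≈ 8828 m/s.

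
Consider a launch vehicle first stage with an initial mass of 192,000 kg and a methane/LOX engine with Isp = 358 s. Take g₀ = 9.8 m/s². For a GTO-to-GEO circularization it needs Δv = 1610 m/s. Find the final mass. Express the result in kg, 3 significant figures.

v_e = Isp · g₀ = 358 × 9.8 = 3508.4 m/s.
m₀/m_f = exp(Δv / v_e) = exp(1610 / 3508.4) = exp(0.4589) = 1.5823.
m_f = m₀ / 1.5823 = 192,000 / 1.5823 = 121,342 kg.

final mass ≈ 121000 kg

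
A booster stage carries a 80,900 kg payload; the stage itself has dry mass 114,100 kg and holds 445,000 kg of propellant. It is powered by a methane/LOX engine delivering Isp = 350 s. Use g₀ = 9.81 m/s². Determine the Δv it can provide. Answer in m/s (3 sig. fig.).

v_e = Isp · g₀ = 350 × 9.81 = 3433.5 m/s.
m₀ = payload + dry + propellant = 80,900 + 114,100 + 445,000 = 640,000 kg.
m_f = payload + dry = 80,900 + 114,100 = 195,000 kg.
By the Tsiolkovsky rocket equation, Δv = v_e · ln(m₀/m_f) = 3433.5 × ln(3.282) = 3433.5 × 1.1885 ≈ 4080.6 m/s.

Δv ≈ 4080 m/s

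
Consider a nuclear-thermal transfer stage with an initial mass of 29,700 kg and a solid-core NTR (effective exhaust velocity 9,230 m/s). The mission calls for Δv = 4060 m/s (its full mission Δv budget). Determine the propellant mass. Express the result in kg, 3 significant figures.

Using Δv = v_e ln(m₀/m_f): m₀/m_f = exp(Δv / v_e) = exp(4060 / 9230.0) = exp(0.4399) = 1.5525.
m_f = 29,700 / 1.5525 = 19,130.4 kg, so propellant = m₀ − m_f = 29,700 − 19,130.4 = 10,569.6 kg.

propellant mass ≈ 10600 kg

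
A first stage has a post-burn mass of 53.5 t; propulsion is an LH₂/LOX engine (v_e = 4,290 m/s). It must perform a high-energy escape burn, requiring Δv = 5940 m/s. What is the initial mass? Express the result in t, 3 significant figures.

initial mass ≈ 214 t

Rocket equation: m₀/m_f = exp(Δv / v_e) = exp(5940 / 4290.0) = exp(1.3846) = 3.9933.
m₀ = m_f × 3.9933 = 53.5 × 3.9933 = 213.642 t.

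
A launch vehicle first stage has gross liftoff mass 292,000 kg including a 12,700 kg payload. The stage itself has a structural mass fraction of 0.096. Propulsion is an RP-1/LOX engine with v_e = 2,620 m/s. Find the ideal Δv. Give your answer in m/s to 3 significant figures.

Stage wet mass = m₀ − payload = 292,000 − 12,700 = 279,300 kg.
Stage dry mass = ε × stage wet mass = 0.096 × 279,300 = 26,812.8 kg.
Burnout mass m_f = stage dry + payload = 26,812.8 + 12,700 = 39,512.8 kg.
Rocket equation: Δv = v_e · ln(292,000/39,512.8) = 2620.0 × ln(7.39) = 2620.0 × 2.0001 ≈ 5240 m/s.

Δv ≈ 5240 m/s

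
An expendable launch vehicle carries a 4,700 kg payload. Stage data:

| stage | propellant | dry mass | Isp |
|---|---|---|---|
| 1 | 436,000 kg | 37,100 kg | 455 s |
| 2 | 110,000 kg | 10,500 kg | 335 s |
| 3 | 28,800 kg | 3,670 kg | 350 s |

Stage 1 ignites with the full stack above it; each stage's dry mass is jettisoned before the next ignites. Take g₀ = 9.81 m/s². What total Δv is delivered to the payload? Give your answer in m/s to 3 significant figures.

Ignition mass of stage 1 = 436,000+37,100 + 110,000+10,500 + 28,800+3,670 + 4,700 = 630,770 kg.
Stage 1: m₀ = 630,770 kg, m_f = 630,770 − 436,000 = 194,770 kg; Δv = 455×9.81×ln(3.239) = 4463.6×1.1751 ≈ 5245 m/s.
Stage 2: m₀ = 157,670 kg, m_f = 157,670 − 110,000 = 47,670 kg; Δv = 335×9.81×ln(3.308) = 3286.4×1.1962 ≈ 3931 m/s.
Stage 3: m₀ = 37,170 kg, m_f = 37,170 − 28,800 = 8,370 kg; Δv = 350×9.81×ln(4.441) = 3433.5×1.4908 ≈ 5119 m/s.
Total Δv = 5245 + 3931 + 5119 = 14295 m/s.

Δv ≈ 14300 m/s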